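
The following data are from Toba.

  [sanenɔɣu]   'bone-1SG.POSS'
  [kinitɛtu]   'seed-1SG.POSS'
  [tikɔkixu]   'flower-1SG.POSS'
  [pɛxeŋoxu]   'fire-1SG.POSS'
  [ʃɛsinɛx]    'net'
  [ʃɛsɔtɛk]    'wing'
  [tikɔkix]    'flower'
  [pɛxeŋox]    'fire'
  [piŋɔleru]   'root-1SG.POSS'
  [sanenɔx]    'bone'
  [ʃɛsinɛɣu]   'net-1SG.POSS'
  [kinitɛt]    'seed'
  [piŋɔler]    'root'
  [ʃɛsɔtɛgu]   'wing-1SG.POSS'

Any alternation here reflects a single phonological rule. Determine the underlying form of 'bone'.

/sanenɔɣ/

The stem for 'bone' ends in [x] in [sanenɔx] but [ɣ] in [sanenɔɣu].
But 'flower' keeps [x] in both environments ([tikɔkix], [tikɔkixu]), so there is no rule changing /x/ to [ɣ] before the 1SG.POSS suffix.
The alternation reflects word-final obstruent devoicing: voiced obstruents become voiceless word-finally. /ɣ/ is underlying.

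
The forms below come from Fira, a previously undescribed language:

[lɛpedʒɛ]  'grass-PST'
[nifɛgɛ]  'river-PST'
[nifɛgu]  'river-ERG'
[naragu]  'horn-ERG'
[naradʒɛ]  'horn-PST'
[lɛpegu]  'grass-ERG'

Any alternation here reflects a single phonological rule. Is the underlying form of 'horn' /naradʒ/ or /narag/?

The stem for 'horn' ends in [g] in [naragu] but [dʒ] in [naradʒɛ].
But 'river' keeps [g] in both environments ([nifɛgu], [nifɛgɛ]), so there is no rule changing /g/ to [dʒ] before the PST suffix.
The alternation reflects depalatalization: palato-alveolar /dʒ/ becomes [g] when no front vowel follows. /dʒ/ is underlying.

/naradʒ/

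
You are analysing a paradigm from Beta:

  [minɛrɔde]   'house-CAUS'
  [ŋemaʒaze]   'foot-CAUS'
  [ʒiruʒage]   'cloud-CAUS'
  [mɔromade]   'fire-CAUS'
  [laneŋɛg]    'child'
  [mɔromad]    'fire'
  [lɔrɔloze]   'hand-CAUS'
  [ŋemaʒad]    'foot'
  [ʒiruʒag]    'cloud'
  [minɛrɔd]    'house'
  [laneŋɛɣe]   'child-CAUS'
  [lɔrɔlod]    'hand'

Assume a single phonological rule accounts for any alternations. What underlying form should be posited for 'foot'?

In [ŋemaʒaze] and [ŋemaʒad] the final segment of 'foot' alternates: [z] ~ [d].
If /d/ were underlying and a rule turned it into [z] before the CAUS suffix, 'fire' would also alternate; but it has [d] in both [mɔromade] and [mɔromad].
The underlying segment must be /z/; voiced fricatives become stops word-finally, yielding [d] there.

/ŋemaʒaz/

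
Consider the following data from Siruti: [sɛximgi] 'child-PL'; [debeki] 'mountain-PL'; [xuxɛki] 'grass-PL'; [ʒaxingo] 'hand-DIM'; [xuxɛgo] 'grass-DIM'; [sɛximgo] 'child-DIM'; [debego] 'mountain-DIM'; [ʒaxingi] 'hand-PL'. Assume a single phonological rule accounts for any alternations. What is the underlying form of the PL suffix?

/-ki/

The PL morpheme has two allomorphs, [-gi] and [-ki].
By contrast the DIM suffix keeps its initial [g] throughout — that segment must be underlying.
The PL suffix is therefore /-ki/ underlyingly, with post-nasal voicing: voiceless stops become voiced after a nasal.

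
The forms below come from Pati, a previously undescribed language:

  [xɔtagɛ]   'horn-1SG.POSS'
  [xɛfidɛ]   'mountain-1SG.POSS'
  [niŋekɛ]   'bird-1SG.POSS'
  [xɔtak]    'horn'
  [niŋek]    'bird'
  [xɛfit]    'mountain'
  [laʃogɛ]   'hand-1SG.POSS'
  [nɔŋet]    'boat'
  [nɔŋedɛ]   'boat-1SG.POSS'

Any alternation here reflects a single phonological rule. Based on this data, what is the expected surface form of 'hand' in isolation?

[laʃok]

'horn' shows [k] ~ [g] at the end of the stem ([xɔtak] vs [xɔtagɛ]).
The stem 'bird' ([niŋek], [niŋekɛ]) shows [k] unchanged in both environments, so [k] cannot be basic with [g] derived before the 1SG.POSS suffix.
Therefore /g/ is basic and [k] is derived by word-final obstruent devoicing (voiced obstruents become voiceless word-finally).
The one attested form of 'hand', [laʃogɛ], shows underlying /laʃog/. Applying the same rule word-finally gives [laʃok].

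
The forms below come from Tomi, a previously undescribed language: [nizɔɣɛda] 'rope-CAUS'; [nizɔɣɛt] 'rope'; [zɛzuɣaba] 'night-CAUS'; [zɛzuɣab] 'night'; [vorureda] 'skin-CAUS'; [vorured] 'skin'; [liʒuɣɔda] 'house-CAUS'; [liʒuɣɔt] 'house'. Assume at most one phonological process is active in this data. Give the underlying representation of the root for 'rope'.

/nizɔɣɛt/

The root 'rope' surfaces as [nizɔɣɛda] and [nizɔɣɛt], with a stem-final [d] ~ [t] alternation.
Compare 'skin', with invariant [d] in [vorureda] and [vorured]: an analysis with underlying /d/ and a rule producing [t] in isolation would wrongly predict alternation here too.
The alternation reflects intervocalic voicing: voiceless stops become voiced between vowels. /t/ is underlying.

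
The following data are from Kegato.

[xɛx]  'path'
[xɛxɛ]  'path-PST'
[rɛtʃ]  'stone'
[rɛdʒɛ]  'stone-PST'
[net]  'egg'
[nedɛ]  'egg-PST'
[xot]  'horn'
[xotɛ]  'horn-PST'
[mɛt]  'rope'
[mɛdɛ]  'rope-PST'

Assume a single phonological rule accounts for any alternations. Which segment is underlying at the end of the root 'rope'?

/d/

'rope' shows [t] ~ [d] at the end of the stem ([mɛt] vs [mɛdɛ]).
The stem 'horn' ([xot], [xotɛ]) shows [t] unchanged in both environments, so [t] cannot be basic with [d] derived before the PST suffix.
So /d/ is underlying, and a rule of word-final obstruent devoicing — voiced obstruents become voiceless word-finally — gives [t].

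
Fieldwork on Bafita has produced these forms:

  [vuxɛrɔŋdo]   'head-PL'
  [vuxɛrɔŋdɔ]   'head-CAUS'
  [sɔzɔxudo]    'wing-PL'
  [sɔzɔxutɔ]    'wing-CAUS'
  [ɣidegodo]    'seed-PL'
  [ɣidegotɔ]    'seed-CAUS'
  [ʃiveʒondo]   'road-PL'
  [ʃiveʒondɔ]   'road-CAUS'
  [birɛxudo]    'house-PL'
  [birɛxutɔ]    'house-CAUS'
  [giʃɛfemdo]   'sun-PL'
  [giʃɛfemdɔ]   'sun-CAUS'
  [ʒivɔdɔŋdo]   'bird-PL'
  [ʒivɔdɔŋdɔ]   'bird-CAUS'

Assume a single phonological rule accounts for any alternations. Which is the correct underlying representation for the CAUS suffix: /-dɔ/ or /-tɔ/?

The CAUS morpheme has two allomorphs, [-dɔ] and [-tɔ].
The PL suffix, which begins with [d], is invariant after every stem; so [d] is not altered by any rule here.
So the underlying form is /-tɔ/, and voiceless stops become voiced after a nasal.

/-tɔ/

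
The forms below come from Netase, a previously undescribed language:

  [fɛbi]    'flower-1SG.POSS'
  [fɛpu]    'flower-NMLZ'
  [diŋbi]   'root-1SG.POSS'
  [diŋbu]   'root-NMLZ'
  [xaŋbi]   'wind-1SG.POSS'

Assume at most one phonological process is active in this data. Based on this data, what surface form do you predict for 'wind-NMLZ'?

The NMLZ morpheme has two allomorphs, [-bu] and [-pu].
The 1SG.POSS suffix, which begins with [b], is invariant after every stem; so [b] is not altered by any rule here.
The NMLZ suffix is therefore /-pu/ underlyingly, with post-nasal voicing: voiceless stops become voiced after a nasal.
After 'wind', which ends in a nasal, the suffix surfaces as [-bu], giving [xaŋbu].

[xaŋbu]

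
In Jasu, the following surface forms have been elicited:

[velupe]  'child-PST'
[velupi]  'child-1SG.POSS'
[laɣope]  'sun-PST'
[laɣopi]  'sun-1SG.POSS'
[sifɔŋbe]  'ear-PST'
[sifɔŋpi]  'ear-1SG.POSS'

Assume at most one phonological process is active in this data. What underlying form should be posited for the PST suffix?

/-be/

The PST suffix surfaces as [-be] and [-pe], depending on the final segment of the stem.
By contrast the 1SG.POSS suffix keeps its initial [p] throughout — that segment must be underlying.
So the underlying form is /-be/, and voiced stops become voiceless after a vowel.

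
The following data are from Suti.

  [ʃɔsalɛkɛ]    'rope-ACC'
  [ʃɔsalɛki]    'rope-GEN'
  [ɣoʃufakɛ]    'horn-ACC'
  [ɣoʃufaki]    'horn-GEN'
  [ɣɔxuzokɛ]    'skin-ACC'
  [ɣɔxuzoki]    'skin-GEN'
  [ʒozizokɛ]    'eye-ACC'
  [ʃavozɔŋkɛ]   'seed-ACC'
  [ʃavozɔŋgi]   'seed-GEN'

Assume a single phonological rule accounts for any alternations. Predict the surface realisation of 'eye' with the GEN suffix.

The GEN morpheme has two allomorphs, [-gi] and [-ki].
By contrast the ACC suffix keeps its initial [k] throughout — that segment must be underlying.
The GEN suffix is therefore /-gi/ underlyingly, with post-vocalic devoicing: voiced stops become voiceless after a vowel.
After 'eye', which ends in a vowel, the suffix surfaces as [-ki], giving [ʒozizoki].

[ʒozizoki]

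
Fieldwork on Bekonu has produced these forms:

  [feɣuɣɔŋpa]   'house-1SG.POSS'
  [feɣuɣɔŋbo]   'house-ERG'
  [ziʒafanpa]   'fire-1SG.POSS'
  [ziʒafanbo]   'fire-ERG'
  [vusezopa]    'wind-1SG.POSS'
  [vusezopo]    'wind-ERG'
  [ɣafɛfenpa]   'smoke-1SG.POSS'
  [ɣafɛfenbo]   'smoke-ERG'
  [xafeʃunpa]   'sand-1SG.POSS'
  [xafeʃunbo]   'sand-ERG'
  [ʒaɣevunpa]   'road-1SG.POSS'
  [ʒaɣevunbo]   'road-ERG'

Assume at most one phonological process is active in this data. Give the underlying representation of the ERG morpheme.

The ERG morpheme has two allomorphs, [-bo] and [-po].
By contrast the 1SG.POSS suffix keeps its initial [p] throughout — that segment must be underlying.
The ERG suffix is therefore /-bo/ underlyingly, with post-vocalic devoicing: voiced stops become voiceless after a vowel.

/-bo/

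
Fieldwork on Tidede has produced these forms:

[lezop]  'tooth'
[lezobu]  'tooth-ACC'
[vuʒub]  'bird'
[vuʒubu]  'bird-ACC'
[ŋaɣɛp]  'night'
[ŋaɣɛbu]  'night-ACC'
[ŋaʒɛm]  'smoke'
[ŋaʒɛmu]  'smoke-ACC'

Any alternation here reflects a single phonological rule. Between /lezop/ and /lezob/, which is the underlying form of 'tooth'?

The root 'tooth' surfaces as [lezop] and [lezobu], with a stem-final [p] ~ [b] alternation.
Compare 'bird', with invariant [b] in [vuʒub] and [vuʒubu]: an analysis with underlying /b/ and a rule producing [p] in isolation would wrongly predict alternation here too.
The alternation reflects intervocalic voicing: voiceless stops become voiced between vowels. /p/ is underlying.

/lezop/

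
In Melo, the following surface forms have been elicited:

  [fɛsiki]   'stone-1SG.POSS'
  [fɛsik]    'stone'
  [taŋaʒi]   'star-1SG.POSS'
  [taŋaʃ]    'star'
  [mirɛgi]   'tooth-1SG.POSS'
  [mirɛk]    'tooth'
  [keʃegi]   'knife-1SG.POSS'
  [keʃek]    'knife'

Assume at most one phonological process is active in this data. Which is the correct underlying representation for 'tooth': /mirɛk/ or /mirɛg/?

The root 'tooth' surfaces as [mirɛgi] and [mirɛk], with a stem-final [g] ~ [k] alternation.
But 'stone' keeps [k] in both environments ([fɛsiki], [fɛsik]), so there is no rule changing /k/ to [g] before the 1SG.POSS suffix.
So /g/ is underlying, and a rule of word-final obstruent devoicing — voiced obstruents become voiceless word-finally — gives [k].

/mirɛg/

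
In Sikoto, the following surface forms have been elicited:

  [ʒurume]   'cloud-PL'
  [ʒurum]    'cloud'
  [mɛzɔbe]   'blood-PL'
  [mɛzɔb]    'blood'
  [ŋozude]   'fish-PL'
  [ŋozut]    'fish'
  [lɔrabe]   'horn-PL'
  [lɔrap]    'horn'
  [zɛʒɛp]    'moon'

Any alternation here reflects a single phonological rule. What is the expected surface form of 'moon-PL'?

'horn' shows [b] ~ [p] at the end of the stem ([lɔrabe] vs [lɔrap]).
Compare 'blood', with invariant [b] in [mɛzɔbe] and [mɛzɔb]: an analysis with underlying /b/ and a rule producing [p] in isolation would wrongly predict alternation here too.
The alternation reflects intervocalic voicing: voiceless stops become voiced between vowels. /p/ is underlying.
The one attested form of 'moon', [zɛʒɛp], shows underlying /zɛʒɛp/. Applying the same rule between vowels gives [zɛʒɛbe].

[zɛʒɛbe]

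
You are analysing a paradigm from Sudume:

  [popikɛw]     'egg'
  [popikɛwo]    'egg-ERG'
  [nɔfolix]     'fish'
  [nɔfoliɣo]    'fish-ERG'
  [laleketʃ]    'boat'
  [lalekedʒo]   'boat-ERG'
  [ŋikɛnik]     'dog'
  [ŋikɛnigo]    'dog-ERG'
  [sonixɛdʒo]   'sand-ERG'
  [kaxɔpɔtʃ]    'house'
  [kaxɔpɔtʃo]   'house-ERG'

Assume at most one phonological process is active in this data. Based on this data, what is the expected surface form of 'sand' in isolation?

[sonixɛtʃ]

The stem for 'boat' ends in [tʃ] in [laleketʃ] but [dʒ] in [lalekedʒo].
If /tʃ/ were underlying and a rule turned it into [dʒ] before the ERG suffix, 'house' would also alternate; but it has [tʃ] in both [kaxɔpɔtʃ] and [kaxɔpɔtʃo].
The alternation reflects word-final obstruent devoicing: voiced obstruents become voiceless word-finally. /dʒ/ is underlying.
The one attested form of 'sand', [sonixɛdʒo], shows underlying /sonixɛdʒ/. Applying the same rule word-finally gives [sonixɛtʃ].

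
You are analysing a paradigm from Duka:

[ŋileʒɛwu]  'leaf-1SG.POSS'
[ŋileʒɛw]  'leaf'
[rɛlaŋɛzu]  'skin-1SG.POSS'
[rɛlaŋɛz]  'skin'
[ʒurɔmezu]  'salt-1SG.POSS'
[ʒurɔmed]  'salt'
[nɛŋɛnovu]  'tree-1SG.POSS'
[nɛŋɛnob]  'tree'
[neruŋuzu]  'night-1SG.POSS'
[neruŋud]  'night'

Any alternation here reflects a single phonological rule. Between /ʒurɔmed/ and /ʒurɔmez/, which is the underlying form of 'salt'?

/ʒurɔmed/

'salt' shows [z] ~ [d] at the end of the stem ([ʒurɔmezu] vs [ʒurɔmed]).
Compare 'skin', with invariant [z] in [rɛlaŋɛzu] and [rɛlaŋɛz]: an analysis with underlying /z/ and a rule producing [d] in isolation would wrongly predict alternation here too.
The underlying segment must be /d/; voiced stops become fricatives between vowels, yielding [z] there.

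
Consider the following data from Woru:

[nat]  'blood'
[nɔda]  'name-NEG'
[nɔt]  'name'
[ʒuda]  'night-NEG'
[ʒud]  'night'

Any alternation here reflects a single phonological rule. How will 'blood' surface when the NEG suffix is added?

'name' shows [d] ~ [t] at the end of the stem ([nɔda] vs [nɔt]).
Compare 'night', with invariant [d] in [ʒuda] and [ʒud]: an analysis with underlying /d/ and a rule producing [t] in isolation would wrongly predict alternation here too.
The alternation reflects intervocalic voicing: voiceless stops become voiced between vowels. /t/ is underlying.
The one attested form of 'blood', [nat], shows underlying /nat/. Applying the same rule between vowels gives [nada].

[nada]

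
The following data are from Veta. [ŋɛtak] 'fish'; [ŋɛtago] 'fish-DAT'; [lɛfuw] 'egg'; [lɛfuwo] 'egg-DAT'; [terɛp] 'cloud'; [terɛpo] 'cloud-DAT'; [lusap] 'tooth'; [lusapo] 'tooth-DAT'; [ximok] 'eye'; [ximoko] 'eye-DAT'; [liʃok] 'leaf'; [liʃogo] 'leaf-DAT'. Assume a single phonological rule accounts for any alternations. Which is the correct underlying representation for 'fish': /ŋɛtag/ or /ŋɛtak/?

The stem for 'fish' ends in [k] in [ŋɛtak] but [g] in [ŋɛtago].
Compare 'eye', with invariant [k] in [ximok] and [ximoko]: an analysis with underlying /k/ and a rule producing [g] before the DAT suffix would wrongly predict alternation here too.
Therefore /g/ is basic and [k] is derived by word-final obstruent devoicing (voiced obstruents become voiceless word-finally).

/ŋɛtag/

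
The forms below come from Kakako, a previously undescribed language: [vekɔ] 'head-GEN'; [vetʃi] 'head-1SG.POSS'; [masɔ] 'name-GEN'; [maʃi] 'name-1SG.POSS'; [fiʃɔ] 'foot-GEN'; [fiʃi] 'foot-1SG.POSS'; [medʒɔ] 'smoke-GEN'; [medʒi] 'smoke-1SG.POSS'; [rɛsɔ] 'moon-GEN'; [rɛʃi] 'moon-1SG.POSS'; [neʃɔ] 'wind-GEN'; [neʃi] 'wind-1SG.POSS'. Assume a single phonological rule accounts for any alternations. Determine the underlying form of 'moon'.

/rɛs/

The root 'moon' surfaces as [rɛsɔ] and [rɛʃi], with a stem-final [s] ~ [ʃ] alternation.
If /ʃ/ were underlying and a rule turned it into [s] before the GEN suffix, 'wind' would also alternate; but it has [ʃ] in both [neʃɔ] and [neʃi].
So /s/ is underlying, and a rule of palatalization before a front vowel — /k/ and /s/ become palato-alveolar [tʃ] and [ʃ] before a front vowel — gives [ʃ].
The underlying form of 'moon' is therefore /rɛs/.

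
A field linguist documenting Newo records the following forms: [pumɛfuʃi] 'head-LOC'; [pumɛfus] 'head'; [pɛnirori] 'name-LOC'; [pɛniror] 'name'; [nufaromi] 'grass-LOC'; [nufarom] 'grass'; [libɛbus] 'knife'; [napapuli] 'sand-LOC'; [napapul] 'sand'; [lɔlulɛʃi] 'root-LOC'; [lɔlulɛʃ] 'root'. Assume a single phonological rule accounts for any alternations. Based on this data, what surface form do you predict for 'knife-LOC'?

[libɛbuʃi]

The root 'head' surfaces as [pumɛfuʃi] and [pumɛfus], with a stem-final [ʃ] ~ [s] alternation.
The stem 'root' ([lɔlulɛʃi], [lɔlulɛʃ]) shows [ʃ] unchanged in both environments, so [ʃ] cannot be basic with [s] derived in isolation.
The underlying segment must be /s/; /s/ becomes palato-alveolar [ʃ] before a front vowel, yielding [ʃ] there.
The one attested form of 'knife', [libɛbus], shows underlying /libɛbus/. Applying the same rule before a front vowel gives [libɛbuʃi].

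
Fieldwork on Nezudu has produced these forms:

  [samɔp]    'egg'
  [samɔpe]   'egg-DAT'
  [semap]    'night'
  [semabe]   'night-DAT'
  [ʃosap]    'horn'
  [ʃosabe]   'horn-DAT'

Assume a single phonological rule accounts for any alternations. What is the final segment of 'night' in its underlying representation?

In [semap] and [semabe] the final segment of 'night' alternates: [p] ~ [b].
If /p/ were underlying and a rule turned it into [b] before the DAT suffix, 'egg' would also alternate; but it has [p] in both [samɔp] and [samɔpe].
Therefore /b/ is basic and [p] is derived by word-final obstruent devoicing (voiced obstruents become voiceless word-finally).

/b/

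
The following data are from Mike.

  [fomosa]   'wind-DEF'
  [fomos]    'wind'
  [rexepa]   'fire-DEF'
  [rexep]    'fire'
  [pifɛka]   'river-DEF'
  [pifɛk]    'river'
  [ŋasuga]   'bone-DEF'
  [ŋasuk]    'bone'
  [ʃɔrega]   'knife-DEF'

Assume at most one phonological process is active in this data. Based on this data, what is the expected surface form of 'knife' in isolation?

The stem for 'bone' ends in [g] in [ŋasuga] but [k] in [ŋasuk].
The stem 'river' ([pifɛka], [pifɛk]) shows [k] unchanged in both environments, so [k] cannot be basic with [g] derived before the DEF suffix.
The underlying segment must be /g/; voiced obstruents become voiceless word-finally, yielding [k] there.
From [ʃɔrega] the stem 'knife' is /ʃɔreg/; word-finally this yields [ʃɔrek].

[ʃɔrek]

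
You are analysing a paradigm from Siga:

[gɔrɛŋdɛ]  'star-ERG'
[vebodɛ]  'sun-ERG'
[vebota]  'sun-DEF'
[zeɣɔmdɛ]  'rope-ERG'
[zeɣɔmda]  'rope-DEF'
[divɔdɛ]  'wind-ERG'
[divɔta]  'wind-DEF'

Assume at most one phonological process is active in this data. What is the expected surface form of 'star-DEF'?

[gɔrɛŋda]

The DEF suffix surfaces as [-da] and [-ta], depending on the final segment of the stem.
The ERG suffix, which begins with [d], is invariant after every stem; so [d] is not altered by any rule here.
So the underlying form is /-ta/, and voiceless stops become voiced after a nasal.
After 'star', which ends in a nasal, the suffix surfaces as [-da], giving [gɔrɛŋda].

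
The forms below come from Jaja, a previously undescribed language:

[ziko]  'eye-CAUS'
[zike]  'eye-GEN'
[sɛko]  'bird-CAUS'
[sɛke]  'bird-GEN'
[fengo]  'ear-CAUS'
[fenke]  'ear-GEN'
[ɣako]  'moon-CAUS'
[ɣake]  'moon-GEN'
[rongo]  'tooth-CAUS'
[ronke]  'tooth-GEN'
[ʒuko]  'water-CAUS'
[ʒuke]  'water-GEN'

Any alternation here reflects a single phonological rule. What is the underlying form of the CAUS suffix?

The CAUS morpheme has two allomorphs, [-go] and [-ko].
The GEN suffix, which begins with [k], is invariant after every stem; so [k] is not altered by any rule here.
So the underlying form is /-go/, and voiced stops become voiceless after a vowel.

/-go/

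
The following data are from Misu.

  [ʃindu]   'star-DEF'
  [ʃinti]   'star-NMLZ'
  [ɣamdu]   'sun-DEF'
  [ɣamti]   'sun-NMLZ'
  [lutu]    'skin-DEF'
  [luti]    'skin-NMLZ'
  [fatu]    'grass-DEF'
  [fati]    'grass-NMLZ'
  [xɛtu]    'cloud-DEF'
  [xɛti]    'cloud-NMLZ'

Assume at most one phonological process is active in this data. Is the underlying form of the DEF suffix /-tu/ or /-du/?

The DEF morpheme has two allomorphs, [-du] and [-tu].
The NMLZ suffix, which begins with [t], is invariant after every stem; so [t] is not altered by any rule here.
The DEF suffix is therefore /-du/ underlyingly, with post-vocalic devoicing: voiced stops become voiceless after a vowel.

/-du/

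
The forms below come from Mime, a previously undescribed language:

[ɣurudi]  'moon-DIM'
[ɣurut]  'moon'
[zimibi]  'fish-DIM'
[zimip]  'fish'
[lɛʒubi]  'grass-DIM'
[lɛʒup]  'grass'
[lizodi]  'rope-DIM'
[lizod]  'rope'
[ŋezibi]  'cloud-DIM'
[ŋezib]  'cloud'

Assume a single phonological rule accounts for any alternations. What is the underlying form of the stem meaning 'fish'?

/zimip/

The stem for 'fish' ends in [b] in [zimibi] but [p] in [zimip].
But 'cloud' keeps [b] in both environments ([ŋezibi], [ŋezib]), so there is no rule changing /b/ to [p] in isolation.
The alternation reflects intervocalic voicing: voiceless stops become voiced between vowels. /p/ is underlying.
So 'fish' = /zimip/.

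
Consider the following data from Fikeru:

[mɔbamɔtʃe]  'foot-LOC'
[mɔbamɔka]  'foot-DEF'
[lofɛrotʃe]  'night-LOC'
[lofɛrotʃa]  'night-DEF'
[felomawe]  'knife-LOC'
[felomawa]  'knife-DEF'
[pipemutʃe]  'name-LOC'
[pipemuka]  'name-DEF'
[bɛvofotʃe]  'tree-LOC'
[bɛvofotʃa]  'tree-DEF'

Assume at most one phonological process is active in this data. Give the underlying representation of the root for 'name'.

The root 'name' surfaces as [pipemutʃe] and [pipemuka], with a stem-final [tʃ] ~ [k] alternation.
The stem 'tree' ([bɛvofotʃe], [bɛvofotʃa]) shows [tʃ] unchanged in both environments, so [tʃ] cannot be basic with [k] derived before the DEF suffix.
So /k/ is underlying, and a rule of palatalization before a front vowel — /k/ becomes palato-alveolar [tʃ] before a front vowel — gives [tʃ].
Hence 'name' is /pipemuk/ underlyingly.

/pipemuk/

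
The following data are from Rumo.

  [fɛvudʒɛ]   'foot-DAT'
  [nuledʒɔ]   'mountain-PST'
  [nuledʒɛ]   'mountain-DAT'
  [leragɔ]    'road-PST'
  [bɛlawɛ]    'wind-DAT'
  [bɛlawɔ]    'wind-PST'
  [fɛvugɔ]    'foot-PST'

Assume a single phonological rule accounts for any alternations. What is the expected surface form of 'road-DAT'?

The root 'foot' surfaces as [fɛvudʒɛ] and [fɛvugɔ], with a stem-final [dʒ] ~ [g] alternation.
But 'mountain' keeps [dʒ] in both environments ([nuledʒɛ], [nuledʒɔ]), so there is no rule changing /dʒ/ to [g] before the PST suffix.
So /g/ is underlying, and a rule of palatalization before a front vowel — /g/ becomes palato-alveolar [dʒ] before a front vowel — gives [dʒ].
From [leragɔ] the stem 'road' is /lerag/; before a front vowel this yields [leradʒɛ].

[leradʒɛ]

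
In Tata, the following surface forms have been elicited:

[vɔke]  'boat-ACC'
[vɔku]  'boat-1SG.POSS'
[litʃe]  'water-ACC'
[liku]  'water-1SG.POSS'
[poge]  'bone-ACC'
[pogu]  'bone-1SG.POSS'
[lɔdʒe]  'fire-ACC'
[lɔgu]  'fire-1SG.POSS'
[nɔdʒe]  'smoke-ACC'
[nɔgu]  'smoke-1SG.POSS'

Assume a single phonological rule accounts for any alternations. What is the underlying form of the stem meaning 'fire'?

'fire' shows [dʒ] ~ [g] at the end of the stem ([lɔdʒe] vs [lɔgu]).
But 'bone' keeps [g] in both environments ([poge], [pogu]), so there is no rule changing /g/ to [dʒ] before the ACC suffix.
Therefore /dʒ/ is basic and [g] is derived by depalatalization (palato-alveolar /tʃ/ and /dʒ/ become [k] and [g] when no front vowel follows).

/lɔdʒ/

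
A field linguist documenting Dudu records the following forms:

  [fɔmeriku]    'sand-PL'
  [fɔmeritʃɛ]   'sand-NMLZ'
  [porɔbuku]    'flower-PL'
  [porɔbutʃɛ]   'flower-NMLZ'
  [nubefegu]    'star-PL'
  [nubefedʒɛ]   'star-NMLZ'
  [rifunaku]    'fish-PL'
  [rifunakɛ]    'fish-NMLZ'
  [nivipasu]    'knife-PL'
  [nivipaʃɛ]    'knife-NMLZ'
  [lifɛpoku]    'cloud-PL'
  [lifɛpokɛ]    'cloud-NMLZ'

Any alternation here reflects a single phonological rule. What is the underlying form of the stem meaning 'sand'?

The root 'sand' surfaces as [fɔmeriku] and [fɔmeritʃɛ], with a stem-final [k] ~ [tʃ] alternation.
Compare 'cloud', with invariant [k] in [lifɛpoku] and [lifɛpokɛ]: an analysis with underlying /k/ and a rule producing [tʃ] before the NMLZ suffix would wrongly predict alternation here too.
So /tʃ/ is underlying, and a rule of depalatalization — palato-alveolar /tʃ/, /dʒ/ and /ʃ/ become [k], [g] and [s] when no front vowel follows — gives [k].

/fɔmeritʃ/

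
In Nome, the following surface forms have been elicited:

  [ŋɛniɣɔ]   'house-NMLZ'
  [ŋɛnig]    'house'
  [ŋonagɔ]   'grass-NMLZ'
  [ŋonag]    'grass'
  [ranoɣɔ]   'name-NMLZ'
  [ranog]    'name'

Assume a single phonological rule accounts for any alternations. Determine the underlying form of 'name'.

'name' shows [ɣ] ~ [g] at the end of the stem ([ranoɣɔ] vs [ranog]).
If /g/ were underlying and a rule turned it into [ɣ] before the NMLZ suffix, 'grass' would also alternate; but it has [g] in both [ŋonagɔ] and [ŋonag].
Therefore /ɣ/ is basic and [g] is derived by word-final hardening (voiced fricatives become stops word-finally).

/ranoɣ/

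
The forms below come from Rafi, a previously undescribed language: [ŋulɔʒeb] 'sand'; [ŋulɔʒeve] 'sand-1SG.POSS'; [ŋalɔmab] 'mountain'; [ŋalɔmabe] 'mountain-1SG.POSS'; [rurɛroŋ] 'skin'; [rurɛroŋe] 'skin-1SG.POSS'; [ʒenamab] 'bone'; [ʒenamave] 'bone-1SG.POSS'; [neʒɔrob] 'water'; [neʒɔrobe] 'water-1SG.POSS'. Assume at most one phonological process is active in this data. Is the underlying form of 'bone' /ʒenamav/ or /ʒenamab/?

'bone' shows [b] ~ [v] at the end of the stem ([ʒenamab] vs [ʒenamave]).
But 'mountain' keeps [b] in both environments ([ŋalɔmab], [ŋalɔmabe]), so there is no rule changing /b/ to [v] before the 1SG.POSS suffix.
Therefore /v/ is basic and [b] is derived by word-final hardening (voiced fricatives become stops word-finally).

/ʒenamav/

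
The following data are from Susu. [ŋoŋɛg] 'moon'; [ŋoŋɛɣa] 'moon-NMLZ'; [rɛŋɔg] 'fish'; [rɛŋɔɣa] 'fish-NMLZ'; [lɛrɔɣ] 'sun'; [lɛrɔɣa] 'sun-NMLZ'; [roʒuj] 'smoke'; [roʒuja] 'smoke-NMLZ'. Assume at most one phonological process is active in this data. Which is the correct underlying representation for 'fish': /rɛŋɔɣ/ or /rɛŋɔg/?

'fish' shows [g] ~ [ɣ] at the end of the stem ([rɛŋɔg] vs [rɛŋɔɣa]).
Compare 'sun', with invariant [ɣ] in [lɛrɔɣ] and [lɛrɔɣa]: an analysis with underlying /ɣ/ and a rule producing [g] in isolation would wrongly predict alternation here too.
The alternation reflects intervocalic spirantization: voiced stops become fricatives between vowels. /g/ is underlying.

/rɛŋɔg/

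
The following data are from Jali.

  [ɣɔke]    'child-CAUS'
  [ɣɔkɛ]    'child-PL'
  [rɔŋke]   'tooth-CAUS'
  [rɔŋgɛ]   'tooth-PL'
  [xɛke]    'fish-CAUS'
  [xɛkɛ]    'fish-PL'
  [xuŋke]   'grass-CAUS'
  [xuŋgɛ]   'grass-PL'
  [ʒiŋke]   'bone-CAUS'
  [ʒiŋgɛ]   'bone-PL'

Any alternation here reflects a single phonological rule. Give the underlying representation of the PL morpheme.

The PL suffix surfaces as [-gɛ] and [-kɛ], depending on the final segment of the stem.
The CAUS suffix, which begins with [k], is invariant after every stem; so [k] is not altered by any rule here.
So the underlying form is /-gɛ/, and voiced stops become voiceless after a vowel.

/-gɛ/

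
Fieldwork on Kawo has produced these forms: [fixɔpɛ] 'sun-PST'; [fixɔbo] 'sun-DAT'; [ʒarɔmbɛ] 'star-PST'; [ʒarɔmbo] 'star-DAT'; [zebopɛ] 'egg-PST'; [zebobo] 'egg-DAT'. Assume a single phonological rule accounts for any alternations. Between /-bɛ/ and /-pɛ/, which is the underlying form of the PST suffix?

The PST suffix surfaces as [-bɛ] and [-pɛ], depending on the final segment of the stem.
By contrast the DAT suffix keeps its initial [b] throughout — that segment must be underlying.
The PST suffix is therefore /-pɛ/ underlyingly, with post-nasal voicing: voiceless stops become voiced after a nasal.

/-pɛ/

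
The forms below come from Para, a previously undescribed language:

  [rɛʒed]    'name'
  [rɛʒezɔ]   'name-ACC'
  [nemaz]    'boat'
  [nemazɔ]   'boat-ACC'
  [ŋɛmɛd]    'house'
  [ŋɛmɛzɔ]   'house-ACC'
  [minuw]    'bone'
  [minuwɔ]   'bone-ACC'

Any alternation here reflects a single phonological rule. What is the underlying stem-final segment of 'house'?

/d/

The root 'house' surfaces as [ŋɛmɛd] and [ŋɛmɛzɔ], with a stem-final [d] ~ [z] alternation.
If /z/ were underlying and a rule turned it into [d] in isolation, 'boat' would also alternate; but it has [z] in both [nemaz] and [nemazɔ].
Therefore /d/ is basic and [z] is derived by intervocalic spirantization (voiced stops become fricatives between vowels).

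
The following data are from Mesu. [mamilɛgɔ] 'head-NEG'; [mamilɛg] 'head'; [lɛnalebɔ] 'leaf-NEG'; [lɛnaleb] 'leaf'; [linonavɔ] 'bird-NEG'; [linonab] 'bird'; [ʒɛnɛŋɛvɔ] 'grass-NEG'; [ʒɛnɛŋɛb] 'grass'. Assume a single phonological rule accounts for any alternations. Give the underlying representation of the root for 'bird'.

/linonav/

In [linonavɔ] and [linonab] the final segment of 'bird' alternates: [v] ~ [b].
If /b/ were underlying and a rule turned it into [v] before the NEG suffix, 'leaf' would also alternate; but it has [b] in both [lɛnalebɔ] and [lɛnaleb].
Therefore /v/ is basic and [b] is derived by word-final hardening (voiced fricatives become stops word-finally).
The underlying form of 'bird' is therefore /linonav/.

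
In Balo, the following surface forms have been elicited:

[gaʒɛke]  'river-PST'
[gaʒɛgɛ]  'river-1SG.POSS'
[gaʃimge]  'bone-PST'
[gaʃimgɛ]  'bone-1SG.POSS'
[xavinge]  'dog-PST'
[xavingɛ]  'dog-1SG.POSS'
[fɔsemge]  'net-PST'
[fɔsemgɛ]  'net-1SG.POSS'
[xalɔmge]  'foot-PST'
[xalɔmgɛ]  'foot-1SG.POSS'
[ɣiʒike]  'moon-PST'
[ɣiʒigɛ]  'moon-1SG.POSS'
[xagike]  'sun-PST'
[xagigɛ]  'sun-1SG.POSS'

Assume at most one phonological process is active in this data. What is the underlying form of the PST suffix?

/-ke/

The PST suffix surfaces as [-ge] and [-ke], depending on the final segment of the stem.
The 1SG.POSS suffix, which begins with [g], is invariant after every stem; so [g] is not altered by any rule here.
The PST suffix is therefore /-ke/ underlyingly, with post-nasal voicing: voiceless stops become voiced after a nasal.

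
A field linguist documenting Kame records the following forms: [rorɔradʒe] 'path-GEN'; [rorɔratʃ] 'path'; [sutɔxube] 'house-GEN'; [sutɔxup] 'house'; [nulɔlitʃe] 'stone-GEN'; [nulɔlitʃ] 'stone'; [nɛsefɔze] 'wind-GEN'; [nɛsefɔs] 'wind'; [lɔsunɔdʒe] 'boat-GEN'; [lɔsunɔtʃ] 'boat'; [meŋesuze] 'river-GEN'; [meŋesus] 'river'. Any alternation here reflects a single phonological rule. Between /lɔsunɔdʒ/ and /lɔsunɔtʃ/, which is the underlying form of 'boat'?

The root 'boat' surfaces as [lɔsunɔdʒe] and [lɔsunɔtʃ], with a stem-final [dʒ] ~ [tʃ] alternation.
If /tʃ/ were underlying and a rule turned it into [dʒ] before the GEN suffix, 'stone' would also alternate; but it has [tʃ] in both [nulɔlitʃe] and [nulɔlitʃ].
The alternation reflects word-final obstruent devoicing: voiced obstruents become voiceless word-finally. /dʒ/ is underlying.

/lɔsunɔdʒ/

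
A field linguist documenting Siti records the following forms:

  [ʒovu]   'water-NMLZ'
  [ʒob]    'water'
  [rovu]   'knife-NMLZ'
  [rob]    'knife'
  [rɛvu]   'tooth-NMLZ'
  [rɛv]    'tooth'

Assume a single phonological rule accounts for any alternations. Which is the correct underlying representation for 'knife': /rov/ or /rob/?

The stem for 'knife' ends in [v] in [rovu] but [b] in [rob].
The stem 'tooth' ([rɛvu], [rɛv]) shows [v] unchanged in both environments, so [v] cannot be basic with [b] derived in isolation.
Therefore /b/ is basic and [v] is derived by intervocalic spirantization (voiced stops become fricatives between vowels).

/rob/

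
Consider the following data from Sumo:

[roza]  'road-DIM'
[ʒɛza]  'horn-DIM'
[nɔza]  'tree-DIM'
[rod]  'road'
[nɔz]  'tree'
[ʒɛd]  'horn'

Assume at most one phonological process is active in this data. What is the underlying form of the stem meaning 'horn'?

/ʒɛd/

'horn' shows [d] ~ [z] at the end of the stem ([ʒɛd] vs [ʒɛza]).
Compare 'tree', with invariant [z] in [nɔz] and [nɔza]: an analysis with underlying /z/ and a rule producing [d] in isolation would wrongly predict alternation here too.
The alternation reflects intervocalic spirantization: voiced stops become fricatives between vowels. /d/ is underlying.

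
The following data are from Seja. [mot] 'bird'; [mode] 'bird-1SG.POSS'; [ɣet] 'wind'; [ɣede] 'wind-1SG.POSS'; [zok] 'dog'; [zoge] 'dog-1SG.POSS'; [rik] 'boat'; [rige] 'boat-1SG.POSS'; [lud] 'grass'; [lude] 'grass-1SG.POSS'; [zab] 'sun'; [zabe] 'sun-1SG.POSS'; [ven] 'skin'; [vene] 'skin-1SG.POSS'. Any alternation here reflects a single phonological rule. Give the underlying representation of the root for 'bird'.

'bird' shows [t] ~ [d] at the end of the stem ([mot] vs [mode]).
If /d/ were underlying and a rule turned it into [t] in isolation, 'grass' would also alternate; but it has [d] in both [lud] and [lude].
The alternation reflects intervocalic voicing: voiceless stops become voiced between vowels. /t/ is underlying.
Hence 'bird' is /mot/ underlyingly.

/mot/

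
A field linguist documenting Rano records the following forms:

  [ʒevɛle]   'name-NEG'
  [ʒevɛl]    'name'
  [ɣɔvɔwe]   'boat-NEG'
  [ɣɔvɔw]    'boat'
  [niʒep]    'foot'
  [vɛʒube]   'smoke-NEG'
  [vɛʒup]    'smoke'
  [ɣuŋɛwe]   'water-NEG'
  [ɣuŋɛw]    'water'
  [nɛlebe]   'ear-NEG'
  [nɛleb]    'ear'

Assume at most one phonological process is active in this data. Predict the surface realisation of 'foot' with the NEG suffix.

[niʒebe]

In [vɛʒube] and [vɛʒup] the final segment of 'smoke' alternates: [b] ~ [p].
But 'ear' keeps [b] in both environments ([nɛlebe], [nɛleb]), so there is no rule changing /b/ to [p] in isolation.
The alternation reflects intervocalic voicing: voiceless stops become voiced between vowels. /p/ is underlying.
From [niʒep] the stem 'foot' is /niʒep/; between vowels this yields [niʒebe].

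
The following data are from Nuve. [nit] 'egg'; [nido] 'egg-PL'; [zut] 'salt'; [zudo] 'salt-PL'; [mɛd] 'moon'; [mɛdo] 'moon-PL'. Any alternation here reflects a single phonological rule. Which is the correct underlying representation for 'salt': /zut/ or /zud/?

'salt' shows [t] ~ [d] at the end of the stem ([zut] vs [zudo]).
Compare 'moon', with invariant [d] in [mɛd] and [mɛdo]: an analysis with underlying /d/ and a rule producing [t] in isolation would wrongly predict alternation here too.
So /t/ is underlying, and a rule of intervocalic voicing — voiceless stops become voiced between vowels — gives [d].

/zut/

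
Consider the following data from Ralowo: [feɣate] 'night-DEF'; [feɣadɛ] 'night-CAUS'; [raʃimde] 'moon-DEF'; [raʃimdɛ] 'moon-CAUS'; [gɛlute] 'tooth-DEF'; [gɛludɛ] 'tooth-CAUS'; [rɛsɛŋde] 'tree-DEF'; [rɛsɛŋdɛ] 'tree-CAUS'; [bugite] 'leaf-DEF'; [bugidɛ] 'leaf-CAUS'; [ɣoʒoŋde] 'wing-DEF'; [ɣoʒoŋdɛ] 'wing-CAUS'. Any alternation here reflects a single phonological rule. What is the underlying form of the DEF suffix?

The DEF morpheme has two allomorphs, [-de] and [-te].
By contrast the CAUS suffix keeps its initial [d] throughout — that segment must be underlying.
So the underlying form is /-te/, and voiceless stops become voiced after a nasal.

/-te/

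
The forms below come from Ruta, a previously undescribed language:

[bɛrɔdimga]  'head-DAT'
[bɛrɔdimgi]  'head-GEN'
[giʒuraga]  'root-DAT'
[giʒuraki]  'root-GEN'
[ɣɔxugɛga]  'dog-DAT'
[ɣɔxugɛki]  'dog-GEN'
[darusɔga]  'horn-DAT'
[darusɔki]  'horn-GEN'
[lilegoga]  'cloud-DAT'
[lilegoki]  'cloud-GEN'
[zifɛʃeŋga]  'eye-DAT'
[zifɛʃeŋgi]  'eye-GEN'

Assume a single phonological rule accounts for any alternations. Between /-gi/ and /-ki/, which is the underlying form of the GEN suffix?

/-ki/

The GEN suffix surfaces as [-gi] and [-ki], depending on the final segment of the stem.
By contrast the DAT suffix keeps its initial [g] throughout — that segment must be underlying.
So the underlying form is /-ki/, and voiceless stops become voiced after a nasal.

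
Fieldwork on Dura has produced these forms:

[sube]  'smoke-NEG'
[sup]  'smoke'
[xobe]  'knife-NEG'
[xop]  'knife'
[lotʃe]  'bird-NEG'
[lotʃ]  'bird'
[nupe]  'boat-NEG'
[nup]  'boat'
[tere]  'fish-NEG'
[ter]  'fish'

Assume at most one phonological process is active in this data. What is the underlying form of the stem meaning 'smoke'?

/sub/

The root 'smoke' surfaces as [sube] and [sup], with a stem-final [b] ~ [p] alternation.
If /p/ were underlying and a rule turned it into [b] before the NEG suffix, 'boat' would also alternate; but it has [p] in both [nupe] and [nup].
Therefore /b/ is basic and [p] is derived by word-final obstruent devoicing (voiced obstruents become voiceless word-finally).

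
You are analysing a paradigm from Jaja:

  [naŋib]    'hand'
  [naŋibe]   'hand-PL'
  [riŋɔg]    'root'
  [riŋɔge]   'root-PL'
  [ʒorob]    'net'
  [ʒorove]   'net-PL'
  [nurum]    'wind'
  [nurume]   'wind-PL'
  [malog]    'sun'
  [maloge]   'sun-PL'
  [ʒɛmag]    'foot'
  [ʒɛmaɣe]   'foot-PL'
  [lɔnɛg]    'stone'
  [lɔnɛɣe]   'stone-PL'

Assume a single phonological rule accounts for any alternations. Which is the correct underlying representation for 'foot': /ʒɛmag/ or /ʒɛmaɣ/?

The root 'foot' surfaces as [ʒɛmag] and [ʒɛmaɣe], with a stem-final [g] ~ [ɣ] alternation.
The stem 'root' ([riŋɔg], [riŋɔge]) shows [g] unchanged in both environments, so [g] cannot be basic with [ɣ] derived before the PL suffix.
Therefore /ɣ/ is basic and [g] is derived by word-final hardening (voiced fricatives become stops word-finally).

/ʒɛmaɣ/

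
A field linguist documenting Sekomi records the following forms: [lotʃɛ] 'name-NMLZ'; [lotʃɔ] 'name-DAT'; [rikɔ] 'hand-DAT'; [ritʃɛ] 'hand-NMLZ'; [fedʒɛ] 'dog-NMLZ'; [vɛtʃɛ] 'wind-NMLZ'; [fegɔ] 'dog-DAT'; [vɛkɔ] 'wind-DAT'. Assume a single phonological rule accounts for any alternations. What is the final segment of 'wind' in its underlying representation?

/k/

In [vɛtʃɛ] and [vɛkɔ] the final segment of 'wind' alternates: [tʃ] ~ [k].
If /tʃ/ were underlying and a rule turned it into [k] before the DAT suffix, 'name' would also alternate; but it has [tʃ] in both [lotʃɛ] and [lotʃɔ].
Therefore /k/ is basic and [tʃ] is derived by palatalization before a front vowel (/k/ and /g/ become palato-alveolar [tʃ] and [dʒ] before a front vowel).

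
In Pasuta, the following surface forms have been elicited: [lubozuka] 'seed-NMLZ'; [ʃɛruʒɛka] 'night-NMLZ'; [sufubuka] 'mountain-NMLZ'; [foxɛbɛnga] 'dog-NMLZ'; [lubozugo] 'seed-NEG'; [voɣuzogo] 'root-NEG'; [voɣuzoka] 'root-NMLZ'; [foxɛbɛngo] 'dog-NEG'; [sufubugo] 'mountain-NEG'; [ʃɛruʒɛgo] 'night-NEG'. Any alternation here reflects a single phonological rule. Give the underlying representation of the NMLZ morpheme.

The NMLZ suffix surfaces as [-ga] and [-ka], depending on the final segment of the stem.
The NEG suffix, which begins with [g], is invariant after every stem; so [g] is not altered by any rule here.
So the underlying form is /-ka/, and voiceless stops become voiced after a nasal.

/-ka/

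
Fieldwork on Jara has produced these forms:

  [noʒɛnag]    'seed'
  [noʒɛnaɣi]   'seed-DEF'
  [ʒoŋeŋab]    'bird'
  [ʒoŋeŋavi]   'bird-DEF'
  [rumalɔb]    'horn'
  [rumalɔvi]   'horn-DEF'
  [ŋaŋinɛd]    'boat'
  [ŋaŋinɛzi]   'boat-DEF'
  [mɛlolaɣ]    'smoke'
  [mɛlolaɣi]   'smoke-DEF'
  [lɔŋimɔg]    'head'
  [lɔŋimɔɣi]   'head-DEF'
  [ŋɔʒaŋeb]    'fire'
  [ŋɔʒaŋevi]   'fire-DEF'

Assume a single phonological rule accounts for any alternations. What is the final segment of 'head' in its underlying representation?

/g/

The root 'head' surfaces as [lɔŋimɔg] and [lɔŋimɔɣi], with a stem-final [g] ~ [ɣ] alternation.
Compare 'smoke', with invariant [ɣ] in [mɛlolaɣ] and [mɛlolaɣi]: an analysis with underlying /ɣ/ and a rule producing [g] in isolation would wrongly predict alternation here too.
The alternation reflects intervocalic spirantization: voiced stops become fricatives between vowels. /g/ is underlying.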